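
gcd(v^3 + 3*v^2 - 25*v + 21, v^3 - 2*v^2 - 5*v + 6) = v^2 - 4*v + 3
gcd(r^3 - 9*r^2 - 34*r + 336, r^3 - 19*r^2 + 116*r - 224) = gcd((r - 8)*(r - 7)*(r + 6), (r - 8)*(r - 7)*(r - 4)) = r^2 - 15*r + 56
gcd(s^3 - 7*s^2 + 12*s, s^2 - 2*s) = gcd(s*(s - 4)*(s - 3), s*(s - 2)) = s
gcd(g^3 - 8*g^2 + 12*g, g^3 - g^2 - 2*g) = g^2 - 2*g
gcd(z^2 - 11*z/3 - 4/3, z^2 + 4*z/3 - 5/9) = 1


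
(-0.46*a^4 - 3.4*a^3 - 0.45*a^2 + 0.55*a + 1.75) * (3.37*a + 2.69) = -1.5502*a^5 - 12.6954*a^4 - 10.6625*a^3 + 0.643*a^2 + 7.377*a + 4.7075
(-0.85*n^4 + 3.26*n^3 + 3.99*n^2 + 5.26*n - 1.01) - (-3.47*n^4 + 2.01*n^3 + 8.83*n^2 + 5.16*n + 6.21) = 2.62*n^4 + 1.25*n^3 - 4.84*n^2 + 0.0999999999999996*n - 7.22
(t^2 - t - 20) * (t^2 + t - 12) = t^4 - 33*t^2 - 8*t + 240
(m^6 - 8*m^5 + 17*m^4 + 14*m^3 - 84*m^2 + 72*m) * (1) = m^6 - 8*m^5 + 17*m^4 + 14*m^3 - 84*m^2 + 72*m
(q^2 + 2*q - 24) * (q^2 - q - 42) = q^4 + q^3 - 68*q^2 - 60*q + 1008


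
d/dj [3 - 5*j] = -5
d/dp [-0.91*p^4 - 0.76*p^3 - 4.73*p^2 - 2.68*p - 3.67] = -3.64*p^3 - 2.28*p^2 - 9.46*p - 2.68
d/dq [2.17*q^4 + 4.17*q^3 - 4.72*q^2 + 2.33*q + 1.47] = 8.68*q^3 + 12.51*q^2 - 9.44*q + 2.33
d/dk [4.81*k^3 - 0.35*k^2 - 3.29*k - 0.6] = 14.43*k^2 - 0.7*k - 3.29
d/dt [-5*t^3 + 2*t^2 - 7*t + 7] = -15*t^2 + 4*t - 7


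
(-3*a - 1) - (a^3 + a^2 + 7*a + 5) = -a^3 - a^2 - 10*a - 6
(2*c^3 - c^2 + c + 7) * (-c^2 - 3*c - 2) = -2*c^5 - 5*c^4 - 2*c^3 - 8*c^2 - 23*c - 14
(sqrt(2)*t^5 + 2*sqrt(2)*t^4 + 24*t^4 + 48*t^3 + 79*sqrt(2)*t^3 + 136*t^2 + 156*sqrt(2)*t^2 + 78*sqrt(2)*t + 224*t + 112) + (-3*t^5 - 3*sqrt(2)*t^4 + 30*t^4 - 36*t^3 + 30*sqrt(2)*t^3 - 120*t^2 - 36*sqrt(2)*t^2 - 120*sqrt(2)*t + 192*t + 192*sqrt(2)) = -3*t^5 + sqrt(2)*t^5 - sqrt(2)*t^4 + 54*t^4 + 12*t^3 + 109*sqrt(2)*t^3 + 16*t^2 + 120*sqrt(2)*t^2 - 42*sqrt(2)*t + 416*t + 112 + 192*sqrt(2)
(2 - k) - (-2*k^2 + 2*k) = 2*k^2 - 3*k + 2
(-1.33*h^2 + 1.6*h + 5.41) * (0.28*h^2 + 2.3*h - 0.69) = -0.3724*h^4 - 2.611*h^3 + 6.1125*h^2 + 11.339*h - 3.7329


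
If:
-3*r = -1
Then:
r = 1/3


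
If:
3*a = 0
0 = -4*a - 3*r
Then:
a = 0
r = 0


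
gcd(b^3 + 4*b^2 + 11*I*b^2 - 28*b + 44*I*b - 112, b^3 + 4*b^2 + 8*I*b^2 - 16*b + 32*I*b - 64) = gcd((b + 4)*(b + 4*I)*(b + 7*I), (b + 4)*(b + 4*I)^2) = b^2 + b*(4 + 4*I) + 16*I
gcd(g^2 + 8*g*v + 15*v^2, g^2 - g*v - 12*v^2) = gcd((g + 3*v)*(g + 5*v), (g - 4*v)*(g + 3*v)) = g + 3*v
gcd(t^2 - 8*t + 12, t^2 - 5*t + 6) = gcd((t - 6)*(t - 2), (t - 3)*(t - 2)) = t - 2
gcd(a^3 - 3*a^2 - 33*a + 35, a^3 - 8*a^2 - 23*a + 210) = a^2 - 2*a - 35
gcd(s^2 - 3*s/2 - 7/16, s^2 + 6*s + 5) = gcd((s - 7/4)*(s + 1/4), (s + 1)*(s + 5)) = 1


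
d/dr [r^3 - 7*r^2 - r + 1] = 3*r^2 - 14*r - 1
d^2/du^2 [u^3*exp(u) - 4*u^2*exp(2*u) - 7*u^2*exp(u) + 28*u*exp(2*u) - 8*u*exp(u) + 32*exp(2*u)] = (u^3 - 16*u^2*exp(u) - u^2 + 80*u*exp(u) - 30*u + 232*exp(u) - 30)*exp(u)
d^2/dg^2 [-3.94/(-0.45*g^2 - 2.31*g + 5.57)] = (-1.5957*g^2 - 8.19126*g + 3.94*(0.9*g + 2.31)*(1.8*g + 4.62) + 19.75122)/(0.45*g^2 + 2.31*g - 5.57)^3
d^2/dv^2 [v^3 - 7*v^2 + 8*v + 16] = 6*v - 14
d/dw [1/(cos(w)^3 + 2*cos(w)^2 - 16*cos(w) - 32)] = (3*cos(w)^2 + 4*cos(w) - 16)*sin(w)/(cos(w)^3 + 2*cos(w)^2 - 16*cos(w) - 32)^2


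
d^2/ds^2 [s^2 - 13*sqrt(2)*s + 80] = 2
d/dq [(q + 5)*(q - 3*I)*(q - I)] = 3*q^2 + q*(10 - 8*I) - 3 - 20*I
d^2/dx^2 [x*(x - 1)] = 2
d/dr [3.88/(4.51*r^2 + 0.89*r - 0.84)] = (-34.9976*r - 3.4532)/(4.51*r^2 + 0.89*r - 0.84)^2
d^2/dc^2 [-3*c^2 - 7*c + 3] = -6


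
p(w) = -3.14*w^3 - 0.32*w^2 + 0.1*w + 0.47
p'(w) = -9.42*w^2 - 0.64*w + 0.1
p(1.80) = -18.70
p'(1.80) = -31.57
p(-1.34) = 7.32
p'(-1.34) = -15.96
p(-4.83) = 346.33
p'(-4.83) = -216.57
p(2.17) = -32.91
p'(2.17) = -45.65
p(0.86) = -1.68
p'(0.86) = -7.42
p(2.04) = -27.32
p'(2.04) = -40.41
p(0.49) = 0.07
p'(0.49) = -2.48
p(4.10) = -220.91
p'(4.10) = -160.87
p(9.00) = -2313.61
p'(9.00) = -768.68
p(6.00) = -688.69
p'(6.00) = -342.86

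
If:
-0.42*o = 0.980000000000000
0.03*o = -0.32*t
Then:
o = -2.33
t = 0.22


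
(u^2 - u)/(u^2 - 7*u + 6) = u/(u - 6)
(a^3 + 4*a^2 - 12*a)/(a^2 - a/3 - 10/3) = 3*a*(a + 6)/(3*a + 5)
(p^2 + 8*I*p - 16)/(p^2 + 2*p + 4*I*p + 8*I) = (p + 4*I)/(p + 2)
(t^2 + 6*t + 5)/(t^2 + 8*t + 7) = (t + 5)/(t + 7)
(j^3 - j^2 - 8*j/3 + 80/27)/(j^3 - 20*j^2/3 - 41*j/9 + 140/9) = (j - 4/3)/(j - 7)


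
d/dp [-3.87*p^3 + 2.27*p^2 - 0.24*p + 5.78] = -11.61*p^2 + 4.54*p - 0.24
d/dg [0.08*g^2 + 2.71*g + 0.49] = 0.16*g + 2.71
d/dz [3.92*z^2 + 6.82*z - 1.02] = 7.84*z + 6.82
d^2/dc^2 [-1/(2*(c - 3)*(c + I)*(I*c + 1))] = I*(6*c^4 - 24*c^3 + 30*c^2 - 8)/(c^9 - 9*c^8 + 30*c^7 - 54*c^6 + 84*c^5 - 108*c^4 + 82*c^3 - 90*c^2 + 27*c - 27)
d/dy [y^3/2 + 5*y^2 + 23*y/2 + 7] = 3*y^2/2 + 10*y + 23/2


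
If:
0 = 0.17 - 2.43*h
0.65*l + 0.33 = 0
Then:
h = 0.07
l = -0.51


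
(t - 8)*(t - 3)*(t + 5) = t^3 - 6*t^2 - 31*t + 120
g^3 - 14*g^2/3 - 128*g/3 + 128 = (g - 8)*(g - 8/3)*(g + 6)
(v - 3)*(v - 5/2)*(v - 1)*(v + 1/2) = v^4 - 6*v^3 + 39*v^2/4 - v - 15/4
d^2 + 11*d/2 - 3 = (d - 1/2)*(d + 6)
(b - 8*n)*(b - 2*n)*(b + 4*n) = b^3 - 6*b^2*n - 24*b*n^2 + 64*n^3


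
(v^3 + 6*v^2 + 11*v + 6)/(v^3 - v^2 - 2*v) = (v^2 + 5*v + 6)/(v*(v - 2))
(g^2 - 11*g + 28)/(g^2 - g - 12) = (g - 7)/(g + 3)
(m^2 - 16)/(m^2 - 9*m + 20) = (m + 4)/(m - 5)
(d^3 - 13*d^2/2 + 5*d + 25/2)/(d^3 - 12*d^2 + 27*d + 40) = (d - 5/2)/(d - 8)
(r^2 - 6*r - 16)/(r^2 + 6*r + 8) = (r - 8)/(r + 4)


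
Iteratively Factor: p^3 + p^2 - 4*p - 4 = (p + 2)*(p^2 - p - 2) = (p - 2)*(p + 2)*(p + 1)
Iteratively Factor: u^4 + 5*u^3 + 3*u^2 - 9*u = (u - 1)*(u^3 + 6*u^2 + 9*u) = (u - 1)*(u + 3)*(u^2 + 3*u) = (u - 1)*(u + 3)^2*(u)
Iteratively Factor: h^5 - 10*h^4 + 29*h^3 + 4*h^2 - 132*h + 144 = (h - 4)*(h^4 - 6*h^3 + 5*h^2 + 24*h - 36) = (h - 4)*(h + 2)*(h^3 - 8*h^2 + 21*h - 18) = (h - 4)*(h - 2)*(h + 2)*(h^2 - 6*h + 9) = (h - 4)*(h - 3)*(h - 2)*(h + 2)*(h - 3)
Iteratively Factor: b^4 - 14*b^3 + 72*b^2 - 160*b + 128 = (b - 4)*(b^3 - 10*b^2 + 32*b - 32) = (b - 4)^2*(b^2 - 6*b + 8) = (b - 4)^2*(b - 2)*(b - 4)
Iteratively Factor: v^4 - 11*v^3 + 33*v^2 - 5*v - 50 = (v - 5)*(v^3 - 6*v^2 + 3*v + 10) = (v - 5)*(v + 1)*(v^2 - 7*v + 10) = (v - 5)*(v - 2)*(v + 1)*(v - 5)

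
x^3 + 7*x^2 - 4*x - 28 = (x - 2)*(x + 2)*(x + 7)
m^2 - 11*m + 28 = (m - 7)*(m - 4)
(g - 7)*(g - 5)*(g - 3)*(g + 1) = g^4 - 14*g^3 + 56*g^2 - 34*g - 105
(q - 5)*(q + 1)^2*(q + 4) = q^4 + q^3 - 21*q^2 - 41*q - 20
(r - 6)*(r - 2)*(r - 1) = r^3 - 9*r^2 + 20*r - 12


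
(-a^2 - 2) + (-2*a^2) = -3*a^2 - 2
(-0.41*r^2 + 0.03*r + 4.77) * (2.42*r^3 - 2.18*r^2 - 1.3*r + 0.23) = -0.9922*r^5 + 0.9664*r^4 + 12.011*r^3 - 10.5319*r^2 - 6.1941*r + 1.0971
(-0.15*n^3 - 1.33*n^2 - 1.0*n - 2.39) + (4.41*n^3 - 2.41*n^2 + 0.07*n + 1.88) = 4.26*n^3 - 3.74*n^2 - 0.93*n - 0.51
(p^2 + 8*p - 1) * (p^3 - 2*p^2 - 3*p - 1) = p^5 + 6*p^4 - 20*p^3 - 23*p^2 - 5*p + 1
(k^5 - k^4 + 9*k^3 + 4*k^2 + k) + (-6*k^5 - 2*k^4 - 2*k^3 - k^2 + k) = -5*k^5 - 3*k^4 + 7*k^3 + 3*k^2 + 2*k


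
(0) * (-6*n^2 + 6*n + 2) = 0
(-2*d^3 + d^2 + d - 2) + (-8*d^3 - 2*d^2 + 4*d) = -10*d^3 - d^2 + 5*d - 2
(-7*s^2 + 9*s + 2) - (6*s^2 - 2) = -13*s^2 + 9*s + 4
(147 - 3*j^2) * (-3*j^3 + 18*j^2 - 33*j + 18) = 9*j^5 - 54*j^4 - 342*j^3 + 2592*j^2 - 4851*j + 2646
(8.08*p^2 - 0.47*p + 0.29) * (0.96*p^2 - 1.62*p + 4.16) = 7.7568*p^4 - 13.5408*p^3 + 34.6526*p^2 - 2.425*p + 1.2064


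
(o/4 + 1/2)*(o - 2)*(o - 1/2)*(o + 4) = o^4/4 + 7*o^3/8 - 3*o^2/2 - 7*o/2 + 2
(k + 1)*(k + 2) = k^2 + 3*k + 2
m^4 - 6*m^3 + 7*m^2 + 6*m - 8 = (m - 4)*(m - 2)*(m - 1)*(m + 1)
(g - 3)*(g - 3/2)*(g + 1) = g^3 - 7*g^2/2 + 9/2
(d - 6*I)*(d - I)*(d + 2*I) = d^3 - 5*I*d^2 + 8*d - 12*I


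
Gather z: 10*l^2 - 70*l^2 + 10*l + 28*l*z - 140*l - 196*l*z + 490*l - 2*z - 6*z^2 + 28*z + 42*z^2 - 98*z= -60*l^2 + 360*l + 36*z^2 + z*(-168*l - 72)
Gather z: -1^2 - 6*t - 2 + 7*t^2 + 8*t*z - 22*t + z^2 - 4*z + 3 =7*t^2 - 28*t + z^2 + z*(8*t - 4)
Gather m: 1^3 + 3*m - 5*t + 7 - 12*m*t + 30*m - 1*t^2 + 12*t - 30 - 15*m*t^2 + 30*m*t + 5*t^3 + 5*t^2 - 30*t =m*(-15*t^2 + 18*t + 33) + 5*t^3 + 4*t^2 - 23*t - 22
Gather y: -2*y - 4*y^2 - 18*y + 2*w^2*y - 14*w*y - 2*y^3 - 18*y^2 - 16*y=-2*y^3 - 22*y^2 + y*(2*w^2 - 14*w - 36)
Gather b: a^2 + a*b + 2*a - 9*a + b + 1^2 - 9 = a^2 - 7*a + b*(a + 1) - 8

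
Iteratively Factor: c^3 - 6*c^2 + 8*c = (c - 4)*(c^2 - 2*c) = (c - 4)*(c - 2)*(c)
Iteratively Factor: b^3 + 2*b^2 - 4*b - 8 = (b - 2)*(b^2 + 4*b + 4) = (b - 2)*(b + 2)*(b + 2)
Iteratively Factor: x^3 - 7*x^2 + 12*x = (x - 4)*(x^2 - 3*x) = x*(x - 4)*(x - 3)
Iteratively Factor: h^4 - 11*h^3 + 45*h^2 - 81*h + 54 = (h - 2)*(h^3 - 9*h^2 + 27*h - 27) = (h - 3)*(h - 2)*(h^2 - 6*h + 9) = (h - 3)^2*(h - 2)*(h - 3)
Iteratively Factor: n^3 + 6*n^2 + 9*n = (n + 3)*(n^2 + 3*n) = (n + 3)^2*(n)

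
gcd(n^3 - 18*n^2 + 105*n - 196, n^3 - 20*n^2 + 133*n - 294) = n^2 - 14*n + 49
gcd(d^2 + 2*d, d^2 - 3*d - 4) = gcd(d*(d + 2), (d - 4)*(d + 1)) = 1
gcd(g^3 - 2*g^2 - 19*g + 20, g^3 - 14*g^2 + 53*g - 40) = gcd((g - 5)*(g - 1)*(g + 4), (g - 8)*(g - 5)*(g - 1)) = g^2 - 6*g + 5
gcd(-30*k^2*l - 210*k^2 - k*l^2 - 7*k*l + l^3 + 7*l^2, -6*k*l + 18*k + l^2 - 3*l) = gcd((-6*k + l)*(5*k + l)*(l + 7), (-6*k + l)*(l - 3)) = 6*k - l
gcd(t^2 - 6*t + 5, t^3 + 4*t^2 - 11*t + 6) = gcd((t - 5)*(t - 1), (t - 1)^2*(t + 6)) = t - 1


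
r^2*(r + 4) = r^3 + 4*r^2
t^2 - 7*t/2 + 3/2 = (t - 3)*(t - 1/2)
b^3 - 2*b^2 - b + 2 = (b - 2)*(b - 1)*(b + 1)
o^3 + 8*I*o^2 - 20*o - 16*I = (o + 2*I)^2*(o + 4*I)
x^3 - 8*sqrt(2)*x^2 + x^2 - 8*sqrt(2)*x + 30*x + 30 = (x + 1)*(x - 5*sqrt(2))*(x - 3*sqrt(2))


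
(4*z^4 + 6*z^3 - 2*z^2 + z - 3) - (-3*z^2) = 4*z^4 + 6*z^3 + z^2 + z - 3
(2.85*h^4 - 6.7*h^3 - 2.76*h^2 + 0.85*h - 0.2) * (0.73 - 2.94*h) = -8.379*h^5 + 21.7785*h^4 + 3.2234*h^3 - 4.5138*h^2 + 1.2085*h - 0.146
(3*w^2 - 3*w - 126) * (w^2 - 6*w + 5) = 3*w^4 - 21*w^3 - 93*w^2 + 741*w - 630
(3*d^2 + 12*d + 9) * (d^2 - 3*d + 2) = 3*d^4 + 3*d^3 - 21*d^2 - 3*d + 18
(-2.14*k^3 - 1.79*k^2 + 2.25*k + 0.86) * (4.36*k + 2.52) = -9.3304*k^4 - 13.1972*k^3 + 5.2992*k^2 + 9.4196*k + 2.1672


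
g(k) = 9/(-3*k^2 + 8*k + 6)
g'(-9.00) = -0.00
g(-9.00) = -0.03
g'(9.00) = 0.02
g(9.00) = -0.05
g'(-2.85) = -0.13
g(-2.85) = -0.22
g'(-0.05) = -2.39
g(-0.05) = 1.61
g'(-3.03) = -0.11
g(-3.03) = -0.20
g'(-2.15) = -0.30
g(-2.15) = -0.36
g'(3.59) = 7.83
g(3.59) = -2.28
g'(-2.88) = -0.13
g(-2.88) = -0.21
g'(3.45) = 25.73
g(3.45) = -4.27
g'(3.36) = 111.93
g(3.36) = -9.10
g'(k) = 9*(6*k - 8)/(-3*k^2 + 8*k + 6)^2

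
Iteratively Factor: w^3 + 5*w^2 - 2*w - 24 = (w + 4)*(w^2 + w - 6) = (w + 3)*(w + 4)*(w - 2)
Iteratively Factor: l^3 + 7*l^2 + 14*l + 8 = (l + 1)*(l^2 + 6*l + 8) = (l + 1)*(l + 4)*(l + 2)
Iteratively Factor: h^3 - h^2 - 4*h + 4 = (h + 2)*(h^2 - 3*h + 2) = (h - 2)*(h + 2)*(h - 1)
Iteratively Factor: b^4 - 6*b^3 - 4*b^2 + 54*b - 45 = (b - 5)*(b^3 - b^2 - 9*b + 9) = (b - 5)*(b + 3)*(b^2 - 4*b + 3) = (b - 5)*(b - 1)*(b + 3)*(b - 3)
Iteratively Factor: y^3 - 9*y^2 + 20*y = (y - 5)*(y^2 - 4*y) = y*(y - 5)*(y - 4)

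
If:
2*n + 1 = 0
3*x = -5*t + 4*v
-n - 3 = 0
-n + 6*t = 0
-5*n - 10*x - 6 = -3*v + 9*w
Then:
No Solution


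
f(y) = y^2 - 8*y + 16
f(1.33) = 7.13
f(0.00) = 16.00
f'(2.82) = -2.36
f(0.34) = 13.40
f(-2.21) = 38.56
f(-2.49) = 42.12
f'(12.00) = 16.00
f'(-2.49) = -12.98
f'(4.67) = 1.34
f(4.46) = 0.21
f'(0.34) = -7.32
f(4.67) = 0.45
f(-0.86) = 23.62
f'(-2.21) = -12.42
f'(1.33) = -5.34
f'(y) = 2*y - 8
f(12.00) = 64.00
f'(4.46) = 0.92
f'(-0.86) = -9.72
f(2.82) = 1.39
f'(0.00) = -8.00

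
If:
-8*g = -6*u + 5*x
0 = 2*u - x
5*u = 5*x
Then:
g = 0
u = 0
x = 0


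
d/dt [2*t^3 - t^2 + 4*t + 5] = 6*t^2 - 2*t + 4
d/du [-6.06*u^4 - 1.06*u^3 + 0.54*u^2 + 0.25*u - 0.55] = -24.24*u^3 - 3.18*u^2 + 1.08*u + 0.25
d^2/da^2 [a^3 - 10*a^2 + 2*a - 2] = 6*a - 20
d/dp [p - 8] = 1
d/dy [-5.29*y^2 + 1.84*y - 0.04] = 1.84 - 10.58*y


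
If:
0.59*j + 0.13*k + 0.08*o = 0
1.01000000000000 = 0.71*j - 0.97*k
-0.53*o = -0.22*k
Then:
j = 0.24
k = -0.87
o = -0.36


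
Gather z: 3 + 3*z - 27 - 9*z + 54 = 30 - 6*z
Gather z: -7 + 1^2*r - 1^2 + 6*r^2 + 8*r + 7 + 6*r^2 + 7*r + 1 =12*r^2 + 16*r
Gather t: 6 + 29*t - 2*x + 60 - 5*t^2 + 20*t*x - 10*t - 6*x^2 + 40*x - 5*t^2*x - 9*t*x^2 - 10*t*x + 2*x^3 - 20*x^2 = t^2*(-5*x - 5) + t*(-9*x^2 + 10*x + 19) + 2*x^3 - 26*x^2 + 38*x + 66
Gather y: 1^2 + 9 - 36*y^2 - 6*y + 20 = -36*y^2 - 6*y + 30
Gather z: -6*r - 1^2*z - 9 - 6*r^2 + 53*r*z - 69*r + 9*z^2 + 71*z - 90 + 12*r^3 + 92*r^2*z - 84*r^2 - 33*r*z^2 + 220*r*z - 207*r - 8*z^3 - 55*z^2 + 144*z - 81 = 12*r^3 - 90*r^2 - 282*r - 8*z^3 + z^2*(-33*r - 46) + z*(92*r^2 + 273*r + 214) - 180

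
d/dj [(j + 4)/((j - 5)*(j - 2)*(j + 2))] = (-2*j^3 - 7*j^2 + 40*j + 36)/(j^6 - 10*j^5 + 17*j^4 + 80*j^3 - 184*j^2 - 160*j + 400)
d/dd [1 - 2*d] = -2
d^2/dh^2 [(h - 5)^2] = 2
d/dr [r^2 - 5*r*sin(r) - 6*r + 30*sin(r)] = -5*r*cos(r) + 2*r - 5*sin(r) + 30*cos(r) - 6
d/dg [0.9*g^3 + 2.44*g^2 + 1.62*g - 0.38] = 2.7*g^2 + 4.88*g + 1.62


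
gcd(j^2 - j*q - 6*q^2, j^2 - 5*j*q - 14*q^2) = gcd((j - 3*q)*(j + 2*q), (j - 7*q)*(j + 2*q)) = j + 2*q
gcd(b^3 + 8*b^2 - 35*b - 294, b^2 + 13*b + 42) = b + 7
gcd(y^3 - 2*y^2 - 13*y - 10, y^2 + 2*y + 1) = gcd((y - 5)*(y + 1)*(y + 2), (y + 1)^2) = y + 1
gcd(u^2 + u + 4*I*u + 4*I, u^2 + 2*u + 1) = u + 1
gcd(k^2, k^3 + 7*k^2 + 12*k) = k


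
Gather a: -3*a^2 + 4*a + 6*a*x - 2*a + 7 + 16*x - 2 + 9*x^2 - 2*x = -3*a^2 + a*(6*x + 2) + 9*x^2 + 14*x + 5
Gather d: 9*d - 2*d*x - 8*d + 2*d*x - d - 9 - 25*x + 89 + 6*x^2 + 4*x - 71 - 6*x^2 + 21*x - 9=0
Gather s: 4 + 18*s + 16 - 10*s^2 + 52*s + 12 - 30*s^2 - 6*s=-40*s^2 + 64*s + 32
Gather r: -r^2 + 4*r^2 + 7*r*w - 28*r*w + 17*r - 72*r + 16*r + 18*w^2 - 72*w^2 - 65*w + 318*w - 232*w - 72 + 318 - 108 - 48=3*r^2 + r*(-21*w - 39) - 54*w^2 + 21*w + 90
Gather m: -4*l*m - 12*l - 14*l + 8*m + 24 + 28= -26*l + m*(8 - 4*l) + 52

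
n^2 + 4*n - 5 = (n - 1)*(n + 5)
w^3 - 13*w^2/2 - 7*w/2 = w*(w - 7)*(w + 1/2)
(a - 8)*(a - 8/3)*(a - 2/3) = a^3 - 34*a^2/3 + 256*a/9 - 128/9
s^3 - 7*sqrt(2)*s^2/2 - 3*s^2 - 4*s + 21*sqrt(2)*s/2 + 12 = (s - 3)*(s - 4*sqrt(2))*(s + sqrt(2)/2)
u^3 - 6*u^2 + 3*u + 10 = (u - 5)*(u - 2)*(u + 1)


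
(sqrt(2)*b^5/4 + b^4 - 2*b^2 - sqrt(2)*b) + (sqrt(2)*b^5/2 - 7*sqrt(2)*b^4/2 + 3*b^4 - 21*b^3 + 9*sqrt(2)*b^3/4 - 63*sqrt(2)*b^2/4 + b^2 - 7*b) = 3*sqrt(2)*b^5/4 - 7*sqrt(2)*b^4/2 + 4*b^4 - 21*b^3 + 9*sqrt(2)*b^3/4 - 63*sqrt(2)*b^2/4 - b^2 - 7*b - sqrt(2)*b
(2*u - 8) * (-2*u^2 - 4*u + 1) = -4*u^3 + 8*u^2 + 34*u - 8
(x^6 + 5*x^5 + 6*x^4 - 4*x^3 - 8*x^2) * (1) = x^6 + 5*x^5 + 6*x^4 - 4*x^3 - 8*x^2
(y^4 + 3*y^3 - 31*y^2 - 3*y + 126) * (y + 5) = y^5 + 8*y^4 - 16*y^3 - 158*y^2 + 111*y + 630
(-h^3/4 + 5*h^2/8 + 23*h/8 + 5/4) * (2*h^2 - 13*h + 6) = -h^5/2 + 9*h^4/2 - 31*h^3/8 - 249*h^2/8 + h + 15/2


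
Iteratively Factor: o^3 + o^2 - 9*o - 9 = (o + 1)*(o^2 - 9) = (o - 3)*(o + 1)*(o + 3)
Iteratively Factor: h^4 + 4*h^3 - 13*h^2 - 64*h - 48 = (h + 3)*(h^3 + h^2 - 16*h - 16) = (h + 3)*(h + 4)*(h^2 - 3*h - 4) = (h - 4)*(h + 3)*(h + 4)*(h + 1)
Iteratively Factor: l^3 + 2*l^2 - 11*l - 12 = (l + 4)*(l^2 - 2*l - 3) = (l + 1)*(l + 4)*(l - 3)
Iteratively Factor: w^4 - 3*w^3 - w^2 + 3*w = (w + 1)*(w^3 - 4*w^2 + 3*w) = w*(w + 1)*(w^2 - 4*w + 3) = w*(w - 3)*(w + 1)*(w - 1)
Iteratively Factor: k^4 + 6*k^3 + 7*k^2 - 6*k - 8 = (k + 1)*(k^3 + 5*k^2 + 2*k - 8) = (k + 1)*(k + 2)*(k^2 + 3*k - 4) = (k - 1)*(k + 1)*(k + 2)*(k + 4)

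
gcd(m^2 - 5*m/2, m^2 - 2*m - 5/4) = m - 5/2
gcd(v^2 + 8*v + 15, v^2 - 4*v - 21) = v + 3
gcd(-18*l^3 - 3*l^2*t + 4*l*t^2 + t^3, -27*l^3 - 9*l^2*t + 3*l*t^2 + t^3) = 9*l^2 + 6*l*t + t^2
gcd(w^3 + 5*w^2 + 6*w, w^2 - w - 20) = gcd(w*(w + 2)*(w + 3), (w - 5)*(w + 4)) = 1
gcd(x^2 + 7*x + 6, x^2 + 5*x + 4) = x + 1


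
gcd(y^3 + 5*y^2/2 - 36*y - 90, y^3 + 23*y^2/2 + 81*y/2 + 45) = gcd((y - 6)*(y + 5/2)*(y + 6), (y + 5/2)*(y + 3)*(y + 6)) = y^2 + 17*y/2 + 15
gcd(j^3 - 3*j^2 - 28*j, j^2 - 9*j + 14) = j - 7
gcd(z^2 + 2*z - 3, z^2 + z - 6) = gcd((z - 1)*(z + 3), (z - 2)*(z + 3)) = z + 3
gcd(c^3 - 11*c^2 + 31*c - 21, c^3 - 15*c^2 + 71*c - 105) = c^2 - 10*c + 21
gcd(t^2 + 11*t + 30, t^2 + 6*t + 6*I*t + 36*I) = t + 6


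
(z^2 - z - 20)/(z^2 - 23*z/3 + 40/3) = 3*(z + 4)/(3*z - 8)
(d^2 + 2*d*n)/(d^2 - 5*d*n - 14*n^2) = d/(d - 7*n)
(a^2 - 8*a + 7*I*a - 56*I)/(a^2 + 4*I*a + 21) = (a - 8)/(a - 3*I)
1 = 1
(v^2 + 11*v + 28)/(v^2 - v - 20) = (v + 7)/(v - 5)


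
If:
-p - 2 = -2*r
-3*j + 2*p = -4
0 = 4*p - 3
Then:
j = 11/6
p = 3/4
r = 11/8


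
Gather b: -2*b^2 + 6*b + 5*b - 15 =-2*b^2 + 11*b - 15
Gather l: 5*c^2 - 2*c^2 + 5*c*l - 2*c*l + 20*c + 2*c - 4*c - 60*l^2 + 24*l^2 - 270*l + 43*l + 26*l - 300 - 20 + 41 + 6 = 3*c^2 + 18*c - 36*l^2 + l*(3*c - 201) - 273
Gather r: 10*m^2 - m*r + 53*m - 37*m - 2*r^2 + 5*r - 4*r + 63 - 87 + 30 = 10*m^2 + 16*m - 2*r^2 + r*(1 - m) + 6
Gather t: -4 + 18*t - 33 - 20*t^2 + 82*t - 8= -20*t^2 + 100*t - 45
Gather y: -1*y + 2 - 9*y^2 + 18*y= -9*y^2 + 17*y + 2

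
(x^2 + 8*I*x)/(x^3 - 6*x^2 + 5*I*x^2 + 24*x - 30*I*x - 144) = x/(x^2 - 3*x*(2 + I) + 18*I)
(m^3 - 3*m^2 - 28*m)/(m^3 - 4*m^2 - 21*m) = (m + 4)/(m + 3)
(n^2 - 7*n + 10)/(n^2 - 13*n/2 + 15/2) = 2*(n - 2)/(2*n - 3)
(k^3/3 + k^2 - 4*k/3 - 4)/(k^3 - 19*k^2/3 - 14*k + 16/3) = (k^2 + k - 6)/(3*k^2 - 25*k + 8)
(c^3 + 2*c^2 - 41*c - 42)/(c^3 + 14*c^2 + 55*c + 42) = (c - 6)/(c + 6)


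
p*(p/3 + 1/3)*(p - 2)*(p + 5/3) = p^4/3 + 2*p^3/9 - 11*p^2/9 - 10*p/9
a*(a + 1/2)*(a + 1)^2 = a^4 + 5*a^3/2 + 2*a^2 + a/2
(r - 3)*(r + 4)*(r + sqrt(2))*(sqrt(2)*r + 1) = sqrt(2)*r^4 + sqrt(2)*r^3 + 3*r^3 - 11*sqrt(2)*r^2 + 3*r^2 - 36*r + sqrt(2)*r - 12*sqrt(2)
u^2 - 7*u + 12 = (u - 4)*(u - 3)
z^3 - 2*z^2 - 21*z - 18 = (z - 6)*(z + 1)*(z + 3)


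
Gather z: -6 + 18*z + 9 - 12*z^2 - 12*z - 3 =-12*z^2 + 6*z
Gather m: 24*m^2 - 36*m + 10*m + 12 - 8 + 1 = 24*m^2 - 26*m + 5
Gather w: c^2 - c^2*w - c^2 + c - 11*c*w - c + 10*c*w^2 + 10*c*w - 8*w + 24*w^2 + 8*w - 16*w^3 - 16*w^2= -16*w^3 + w^2*(10*c + 8) + w*(-c^2 - c)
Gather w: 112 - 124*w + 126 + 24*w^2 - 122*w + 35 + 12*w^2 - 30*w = 36*w^2 - 276*w + 273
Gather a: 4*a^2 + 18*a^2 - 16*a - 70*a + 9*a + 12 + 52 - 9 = 22*a^2 - 77*a + 55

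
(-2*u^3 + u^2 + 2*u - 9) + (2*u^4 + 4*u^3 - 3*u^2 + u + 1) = 2*u^4 + 2*u^3 - 2*u^2 + 3*u - 8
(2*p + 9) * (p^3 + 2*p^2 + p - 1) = 2*p^4 + 13*p^3 + 20*p^2 + 7*p - 9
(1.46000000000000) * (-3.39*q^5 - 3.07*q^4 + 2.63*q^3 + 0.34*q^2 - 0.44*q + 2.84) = -4.9494*q^5 - 4.4822*q^4 + 3.8398*q^3 + 0.4964*q^2 - 0.6424*q + 4.1464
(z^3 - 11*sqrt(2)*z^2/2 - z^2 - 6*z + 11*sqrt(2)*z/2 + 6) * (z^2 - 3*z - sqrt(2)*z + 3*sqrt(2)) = z^5 - 13*sqrt(2)*z^4/2 - 4*z^4 + 8*z^3 + 26*sqrt(2)*z^3 - 20*z^2 - 27*sqrt(2)*z^2/2 - 24*sqrt(2)*z + 15*z + 18*sqrt(2)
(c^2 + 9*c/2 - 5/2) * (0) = 0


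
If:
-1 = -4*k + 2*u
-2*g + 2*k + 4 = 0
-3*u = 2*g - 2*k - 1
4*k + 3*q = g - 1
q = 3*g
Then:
No Solution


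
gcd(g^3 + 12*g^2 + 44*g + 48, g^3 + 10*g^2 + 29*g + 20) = g + 4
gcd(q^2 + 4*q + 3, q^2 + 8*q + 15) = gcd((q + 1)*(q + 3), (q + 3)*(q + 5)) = q + 3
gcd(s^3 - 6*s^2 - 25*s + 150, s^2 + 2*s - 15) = s + 5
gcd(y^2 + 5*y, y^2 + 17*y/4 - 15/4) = y + 5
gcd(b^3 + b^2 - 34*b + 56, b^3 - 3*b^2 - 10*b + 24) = b^2 - 6*b + 8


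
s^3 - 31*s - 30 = (s - 6)*(s + 1)*(s + 5)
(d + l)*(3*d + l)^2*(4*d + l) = 36*d^4 + 69*d^3*l + 43*d^2*l^2 + 11*d*l^3 + l^4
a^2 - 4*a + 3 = (a - 3)*(a - 1)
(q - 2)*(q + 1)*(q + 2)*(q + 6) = q^4 + 7*q^3 + 2*q^2 - 28*q - 24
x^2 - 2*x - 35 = (x - 7)*(x + 5)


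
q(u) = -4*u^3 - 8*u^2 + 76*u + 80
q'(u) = -12*u^2 - 16*u + 76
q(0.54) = 118.08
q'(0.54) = 63.86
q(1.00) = 144.00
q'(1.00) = 48.00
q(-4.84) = -21.73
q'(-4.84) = -127.67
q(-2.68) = -104.14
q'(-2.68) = 32.69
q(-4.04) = -93.86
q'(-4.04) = -55.22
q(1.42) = 160.34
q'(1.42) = 29.08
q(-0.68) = 25.88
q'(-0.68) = 81.33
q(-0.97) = 2.40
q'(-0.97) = 80.23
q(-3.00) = -112.00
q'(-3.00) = 16.00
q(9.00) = -2800.00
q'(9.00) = -1040.00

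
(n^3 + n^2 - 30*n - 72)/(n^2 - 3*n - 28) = (n^2 - 3*n - 18)/(n - 7)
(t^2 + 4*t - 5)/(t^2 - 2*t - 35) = (t - 1)/(t - 7)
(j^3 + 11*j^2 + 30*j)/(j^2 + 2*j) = (j^2 + 11*j + 30)/(j + 2)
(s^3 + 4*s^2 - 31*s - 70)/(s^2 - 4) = (s^2 + 2*s - 35)/(s - 2)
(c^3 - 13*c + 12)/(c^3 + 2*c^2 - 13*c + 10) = (c^2 + c - 12)/(c^2 + 3*c - 10)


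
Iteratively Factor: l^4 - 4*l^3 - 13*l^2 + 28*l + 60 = (l + 2)*(l^3 - 6*l^2 - l + 30) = (l - 5)*(l + 2)*(l^2 - l - 6) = (l - 5)*(l - 3)*(l + 2)*(l + 2)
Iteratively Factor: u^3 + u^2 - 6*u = (u)*(u^2 + u - 6) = u*(u - 2)*(u + 3)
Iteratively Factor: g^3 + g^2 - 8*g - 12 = (g + 2)*(g^2 - g - 6) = (g + 2)^2*(g - 3)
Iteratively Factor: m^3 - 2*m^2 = (m)*(m^2 - 2*m) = m*(m - 2)*(m)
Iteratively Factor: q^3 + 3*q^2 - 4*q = (q + 4)*(q^2 - q) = (q - 1)*(q + 4)*(q)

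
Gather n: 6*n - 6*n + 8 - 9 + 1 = 0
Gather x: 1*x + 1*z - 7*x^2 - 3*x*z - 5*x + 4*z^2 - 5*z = -7*x^2 + x*(-3*z - 4) + 4*z^2 - 4*z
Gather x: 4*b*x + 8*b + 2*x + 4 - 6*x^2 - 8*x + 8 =8*b - 6*x^2 + x*(4*b - 6) + 12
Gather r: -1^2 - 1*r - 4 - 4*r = -5*r - 5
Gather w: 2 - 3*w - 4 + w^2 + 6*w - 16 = w^2 + 3*w - 18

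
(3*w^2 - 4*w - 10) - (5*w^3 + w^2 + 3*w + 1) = -5*w^3 + 2*w^2 - 7*w - 11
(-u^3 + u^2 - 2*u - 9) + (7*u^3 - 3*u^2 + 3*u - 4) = 6*u^3 - 2*u^2 + u - 13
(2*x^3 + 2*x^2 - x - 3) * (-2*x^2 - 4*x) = -4*x^5 - 12*x^4 - 6*x^3 + 10*x^2 + 12*x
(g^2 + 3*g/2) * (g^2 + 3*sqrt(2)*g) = g^4 + 3*g^3/2 + 3*sqrt(2)*g^3 + 9*sqrt(2)*g^2/2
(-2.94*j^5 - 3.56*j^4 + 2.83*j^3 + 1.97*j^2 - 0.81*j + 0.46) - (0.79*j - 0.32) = -2.94*j^5 - 3.56*j^4 + 2.83*j^3 + 1.97*j^2 - 1.6*j + 0.78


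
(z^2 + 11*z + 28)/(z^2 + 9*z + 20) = (z + 7)/(z + 5)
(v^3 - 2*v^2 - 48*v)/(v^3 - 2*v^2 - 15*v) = (-v^2 + 2*v + 48)/(-v^2 + 2*v + 15)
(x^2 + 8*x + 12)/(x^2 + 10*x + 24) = (x + 2)/(x + 4)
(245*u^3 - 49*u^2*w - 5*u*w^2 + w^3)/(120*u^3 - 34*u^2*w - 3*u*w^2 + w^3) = (49*u^2 - w^2)/(24*u^2 - 2*u*w - w^2)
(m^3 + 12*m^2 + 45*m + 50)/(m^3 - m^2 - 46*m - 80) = (m + 5)/(m - 8)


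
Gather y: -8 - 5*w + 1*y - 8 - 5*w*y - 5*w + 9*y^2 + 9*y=-10*w + 9*y^2 + y*(10 - 5*w) - 16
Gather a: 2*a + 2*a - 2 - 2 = 4*a - 4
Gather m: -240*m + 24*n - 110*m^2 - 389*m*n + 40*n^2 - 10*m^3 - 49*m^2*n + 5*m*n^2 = -10*m^3 + m^2*(-49*n - 110) + m*(5*n^2 - 389*n - 240) + 40*n^2 + 24*n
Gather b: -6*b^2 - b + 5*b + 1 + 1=-6*b^2 + 4*b + 2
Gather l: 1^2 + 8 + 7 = 16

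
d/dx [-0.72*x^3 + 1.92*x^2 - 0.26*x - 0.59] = -2.16*x^2 + 3.84*x - 0.26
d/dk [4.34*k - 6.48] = 4.34000000000000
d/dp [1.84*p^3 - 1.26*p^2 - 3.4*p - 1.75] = 5.52*p^2 - 2.52*p - 3.4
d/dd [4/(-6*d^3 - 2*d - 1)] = 8*(9*d^2 + 1)/(6*d^3 + 2*d + 1)^2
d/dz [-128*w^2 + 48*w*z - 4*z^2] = 48*w - 8*z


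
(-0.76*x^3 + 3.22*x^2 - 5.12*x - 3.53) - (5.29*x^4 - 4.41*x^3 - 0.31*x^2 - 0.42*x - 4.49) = -5.29*x^4 + 3.65*x^3 + 3.53*x^2 - 4.7*x + 0.96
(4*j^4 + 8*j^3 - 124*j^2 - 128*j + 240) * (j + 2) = 4*j^5 + 16*j^4 - 108*j^3 - 376*j^2 - 16*j + 480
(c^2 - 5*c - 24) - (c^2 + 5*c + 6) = -10*c - 30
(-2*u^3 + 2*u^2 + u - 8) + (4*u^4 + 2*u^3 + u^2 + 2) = 4*u^4 + 3*u^2 + u - 6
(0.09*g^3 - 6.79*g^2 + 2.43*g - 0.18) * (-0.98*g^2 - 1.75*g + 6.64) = -0.0882*g^5 + 6.4967*g^4 + 10.0987*g^3 - 49.1617*g^2 + 16.4502*g - 1.1952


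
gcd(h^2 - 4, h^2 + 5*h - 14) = h - 2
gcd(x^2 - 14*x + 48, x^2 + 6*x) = 1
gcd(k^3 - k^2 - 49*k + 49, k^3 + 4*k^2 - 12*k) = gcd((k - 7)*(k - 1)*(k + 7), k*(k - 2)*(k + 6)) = 1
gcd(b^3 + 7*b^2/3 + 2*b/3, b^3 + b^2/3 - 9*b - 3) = b + 1/3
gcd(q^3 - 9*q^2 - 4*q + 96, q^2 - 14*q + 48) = q - 8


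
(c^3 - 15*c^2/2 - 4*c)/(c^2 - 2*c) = (c^2 - 15*c/2 - 4)/(c - 2)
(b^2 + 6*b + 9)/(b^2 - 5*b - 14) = (b^2 + 6*b + 9)/(b^2 - 5*b - 14)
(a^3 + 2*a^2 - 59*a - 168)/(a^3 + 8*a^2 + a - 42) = (a - 8)/(a - 2)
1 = 1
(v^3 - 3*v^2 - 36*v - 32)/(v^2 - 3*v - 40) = (v^2 + 5*v + 4)/(v + 5)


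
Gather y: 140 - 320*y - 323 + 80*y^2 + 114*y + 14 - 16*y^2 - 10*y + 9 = 64*y^2 - 216*y - 160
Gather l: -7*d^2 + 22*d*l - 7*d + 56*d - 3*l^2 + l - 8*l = -7*d^2 + 49*d - 3*l^2 + l*(22*d - 7)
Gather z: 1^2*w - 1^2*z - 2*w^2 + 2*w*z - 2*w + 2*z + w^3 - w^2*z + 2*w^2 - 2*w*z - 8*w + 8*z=w^3 - 9*w + z*(9 - w^2)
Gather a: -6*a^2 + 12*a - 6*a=-6*a^2 + 6*a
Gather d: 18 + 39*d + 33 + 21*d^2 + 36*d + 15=21*d^2 + 75*d + 66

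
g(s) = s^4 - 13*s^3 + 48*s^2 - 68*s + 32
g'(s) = 4*s^3 - 39*s^2 + 96*s - 68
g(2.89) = -7.65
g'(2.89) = -19.74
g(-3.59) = 1662.34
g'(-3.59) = -1100.35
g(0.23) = 18.74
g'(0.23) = -47.93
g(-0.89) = 140.33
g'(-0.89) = -187.15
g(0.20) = 20.22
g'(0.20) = -50.33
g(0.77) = 2.52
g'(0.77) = -15.38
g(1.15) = -0.74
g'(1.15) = -3.09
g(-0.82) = 127.66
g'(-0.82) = -175.15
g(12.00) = 4400.00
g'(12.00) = 2380.00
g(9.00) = 392.00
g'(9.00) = 553.00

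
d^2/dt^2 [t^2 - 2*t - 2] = 2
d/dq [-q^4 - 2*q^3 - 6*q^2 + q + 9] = -4*q^3 - 6*q^2 - 12*q + 1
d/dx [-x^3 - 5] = -3*x^2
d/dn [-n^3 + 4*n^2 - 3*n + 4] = -3*n^2 + 8*n - 3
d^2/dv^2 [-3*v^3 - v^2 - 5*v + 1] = -18*v - 2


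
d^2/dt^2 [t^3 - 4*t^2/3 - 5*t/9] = 6*t - 8/3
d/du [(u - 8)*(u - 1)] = 2*u - 9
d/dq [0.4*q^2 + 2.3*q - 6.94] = 0.8*q + 2.3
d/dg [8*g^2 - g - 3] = 16*g - 1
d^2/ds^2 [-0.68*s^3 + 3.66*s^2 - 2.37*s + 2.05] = 7.32 - 4.08*s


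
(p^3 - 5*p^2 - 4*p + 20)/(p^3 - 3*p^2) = (p^3 - 5*p^2 - 4*p + 20)/(p^2*(p - 3))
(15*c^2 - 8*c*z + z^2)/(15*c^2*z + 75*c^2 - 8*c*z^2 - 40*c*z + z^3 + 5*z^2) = 1/(z + 5)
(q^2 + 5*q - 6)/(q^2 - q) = (q + 6)/q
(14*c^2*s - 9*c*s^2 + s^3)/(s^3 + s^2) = (14*c^2 - 9*c*s + s^2)/(s*(s + 1))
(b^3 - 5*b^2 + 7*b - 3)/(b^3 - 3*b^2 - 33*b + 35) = (b^2 - 4*b + 3)/(b^2 - 2*b - 35)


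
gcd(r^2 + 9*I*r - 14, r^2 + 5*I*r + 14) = r + 7*I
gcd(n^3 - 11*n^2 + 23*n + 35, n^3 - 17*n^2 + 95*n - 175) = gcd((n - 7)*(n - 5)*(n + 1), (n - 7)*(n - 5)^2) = n^2 - 12*n + 35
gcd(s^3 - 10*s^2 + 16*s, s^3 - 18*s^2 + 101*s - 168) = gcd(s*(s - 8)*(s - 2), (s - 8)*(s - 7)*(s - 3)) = s - 8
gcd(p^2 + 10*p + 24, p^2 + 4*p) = p + 4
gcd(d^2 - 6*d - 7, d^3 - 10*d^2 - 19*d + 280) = d - 7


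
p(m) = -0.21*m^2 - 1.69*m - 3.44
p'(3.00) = -2.95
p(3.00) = -10.40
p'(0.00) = -1.69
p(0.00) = -3.44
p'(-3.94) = -0.04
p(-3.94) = -0.04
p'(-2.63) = -0.59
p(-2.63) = -0.45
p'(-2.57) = -0.61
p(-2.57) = -0.48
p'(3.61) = -3.21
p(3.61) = -12.28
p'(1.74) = -2.42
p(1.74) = -7.02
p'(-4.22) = 0.08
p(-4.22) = -0.05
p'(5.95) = -4.19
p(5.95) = -20.93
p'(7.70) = -4.92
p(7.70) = -28.90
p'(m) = -0.42*m - 1.69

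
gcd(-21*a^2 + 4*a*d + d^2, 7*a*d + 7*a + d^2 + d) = 7*a + d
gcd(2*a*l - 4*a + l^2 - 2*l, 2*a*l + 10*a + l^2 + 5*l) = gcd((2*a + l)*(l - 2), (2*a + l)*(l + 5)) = 2*a + l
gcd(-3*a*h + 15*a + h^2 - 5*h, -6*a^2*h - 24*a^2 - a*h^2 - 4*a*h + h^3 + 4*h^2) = 3*a - h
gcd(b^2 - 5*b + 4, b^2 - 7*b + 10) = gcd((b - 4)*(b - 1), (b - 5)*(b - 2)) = 1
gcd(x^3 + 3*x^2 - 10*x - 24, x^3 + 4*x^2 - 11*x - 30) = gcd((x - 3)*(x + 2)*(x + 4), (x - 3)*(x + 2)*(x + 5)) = x^2 - x - 6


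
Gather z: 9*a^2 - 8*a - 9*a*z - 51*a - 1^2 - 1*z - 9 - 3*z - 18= 9*a^2 - 59*a + z*(-9*a - 4) - 28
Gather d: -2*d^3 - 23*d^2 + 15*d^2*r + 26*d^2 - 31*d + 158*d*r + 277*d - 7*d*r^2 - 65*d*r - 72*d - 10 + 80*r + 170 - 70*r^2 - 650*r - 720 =-2*d^3 + d^2*(15*r + 3) + d*(-7*r^2 + 93*r + 174) - 70*r^2 - 570*r - 560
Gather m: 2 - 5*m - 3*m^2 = -3*m^2 - 5*m + 2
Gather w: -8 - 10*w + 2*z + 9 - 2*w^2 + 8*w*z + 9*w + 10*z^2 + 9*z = -2*w^2 + w*(8*z - 1) + 10*z^2 + 11*z + 1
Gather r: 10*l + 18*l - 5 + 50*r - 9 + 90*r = 28*l + 140*r - 14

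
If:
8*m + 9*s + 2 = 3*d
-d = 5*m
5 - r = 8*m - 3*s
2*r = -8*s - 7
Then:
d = -625/466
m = 125/466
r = 61/466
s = -423/466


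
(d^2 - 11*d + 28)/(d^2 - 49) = (d - 4)/(d + 7)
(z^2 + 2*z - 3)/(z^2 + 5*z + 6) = (z - 1)/(z + 2)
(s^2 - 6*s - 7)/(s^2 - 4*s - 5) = (s - 7)/(s - 5)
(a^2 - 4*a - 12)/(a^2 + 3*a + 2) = (a - 6)/(a + 1)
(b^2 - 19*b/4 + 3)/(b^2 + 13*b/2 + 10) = (4*b^2 - 19*b + 12)/(2*(2*b^2 + 13*b + 20))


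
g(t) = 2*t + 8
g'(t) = 2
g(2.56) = 13.12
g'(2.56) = 2.00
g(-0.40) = 7.20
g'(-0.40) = 2.00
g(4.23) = 16.46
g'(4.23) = 2.00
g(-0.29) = 7.42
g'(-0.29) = 2.00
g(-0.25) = 7.50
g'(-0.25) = 2.00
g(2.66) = 13.32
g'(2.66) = 2.00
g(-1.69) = 4.62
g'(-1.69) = 2.00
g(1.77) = 11.54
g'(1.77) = 2.00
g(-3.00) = 2.00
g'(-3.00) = 2.00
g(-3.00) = 2.00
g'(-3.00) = 2.00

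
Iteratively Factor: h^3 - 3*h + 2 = (h + 2)*(h^2 - 2*h + 1) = (h - 1)*(h + 2)*(h - 1)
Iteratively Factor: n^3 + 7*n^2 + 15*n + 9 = (n + 3)*(n^2 + 4*n + 3) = (n + 1)*(n + 3)*(n + 3)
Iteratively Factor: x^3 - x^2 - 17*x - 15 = (x + 3)*(x^2 - 4*x - 5) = (x + 1)*(x + 3)*(x - 5)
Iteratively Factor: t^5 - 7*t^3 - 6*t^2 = (t)*(t^4 - 7*t^2 - 6*t) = t*(t + 2)*(t^3 - 2*t^2 - 3*t) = t^2*(t + 2)*(t^2 - 2*t - 3) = t^2*(t + 1)*(t + 2)*(t - 3)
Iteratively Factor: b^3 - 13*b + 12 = (b - 3)*(b^2 + 3*b - 4) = (b - 3)*(b - 1)*(b + 4)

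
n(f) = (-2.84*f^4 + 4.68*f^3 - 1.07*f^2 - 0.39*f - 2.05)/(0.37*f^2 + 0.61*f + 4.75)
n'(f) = (-0.74*f - 0.61)*(-2.84*f^4 + 4.68*f^3 - 1.07*f^2 - 0.39*f - 2.05)/(0.37*f^2 + 0.61*f + 4.75)^2 + (-11.36*f^3 + 14.04*f^2 - 2.14*f - 0.39)/(0.37*f^2 + 0.61*f + 4.75) = (-2.1016*f^5 - 3.4656*f^4 - 48.2504*f^3 + 66.1816*f^2 - 8.648*f - 0.602)/(0.1369*f^4 + 0.4514*f^3 + 3.8871*f^2 + 5.795*f + 22.5625)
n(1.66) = -0.86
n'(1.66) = -2.31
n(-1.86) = -14.12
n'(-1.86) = 23.38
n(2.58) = -6.33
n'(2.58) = -10.42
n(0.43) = -0.42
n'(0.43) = 0.15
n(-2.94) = -55.45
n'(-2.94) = 53.48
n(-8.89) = -738.92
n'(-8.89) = 164.49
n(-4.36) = -157.26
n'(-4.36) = 88.33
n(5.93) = -120.59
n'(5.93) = -60.13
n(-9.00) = -757.10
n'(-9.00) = 166.17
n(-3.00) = -58.71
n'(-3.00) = 55.14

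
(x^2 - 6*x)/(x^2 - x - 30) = x/(x + 5)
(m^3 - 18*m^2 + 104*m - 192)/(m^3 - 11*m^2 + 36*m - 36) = (m^2 - 12*m + 32)/(m^2 - 5*m + 6)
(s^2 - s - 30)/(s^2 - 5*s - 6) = (s + 5)/(s + 1)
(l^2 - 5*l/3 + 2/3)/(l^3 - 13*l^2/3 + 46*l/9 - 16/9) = 3/(3*l - 8)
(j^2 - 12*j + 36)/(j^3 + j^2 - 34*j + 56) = (j^2 - 12*j + 36)/(j^3 + j^2 - 34*j + 56)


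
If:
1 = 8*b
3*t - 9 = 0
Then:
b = 1/8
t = 3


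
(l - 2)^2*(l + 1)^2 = l^4 - 2*l^3 - 3*l^2 + 4*l + 4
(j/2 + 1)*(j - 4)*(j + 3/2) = j^3/2 - j^2/4 - 11*j/2 - 6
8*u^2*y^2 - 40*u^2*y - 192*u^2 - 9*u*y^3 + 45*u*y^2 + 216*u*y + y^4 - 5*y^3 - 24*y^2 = (-8*u + y)*(-u + y)*(y - 8)*(y + 3)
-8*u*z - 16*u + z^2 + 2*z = (-8*u + z)*(z + 2)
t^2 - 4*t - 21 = (t - 7)*(t + 3)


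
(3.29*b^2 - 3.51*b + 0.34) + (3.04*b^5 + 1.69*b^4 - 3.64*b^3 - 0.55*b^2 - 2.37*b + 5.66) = 3.04*b^5 + 1.69*b^4 - 3.64*b^3 + 2.74*b^2 - 5.88*b + 6.0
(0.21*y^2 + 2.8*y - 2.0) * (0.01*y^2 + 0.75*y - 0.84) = 0.0021*y^4 + 0.1855*y^3 + 1.9036*y^2 - 3.852*y + 1.68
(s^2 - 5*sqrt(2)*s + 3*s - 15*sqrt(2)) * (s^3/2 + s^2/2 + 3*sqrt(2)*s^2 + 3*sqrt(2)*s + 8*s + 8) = s^5/2 + sqrt(2)*s^4/2 + 2*s^4 - 41*s^3/2 + 2*sqrt(2)*s^3 - 88*s^2 - 77*sqrt(2)*s^2/2 - 160*sqrt(2)*s - 66*s - 120*sqrt(2)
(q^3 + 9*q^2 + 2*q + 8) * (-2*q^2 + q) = -2*q^5 - 17*q^4 + 5*q^3 - 14*q^2 + 8*q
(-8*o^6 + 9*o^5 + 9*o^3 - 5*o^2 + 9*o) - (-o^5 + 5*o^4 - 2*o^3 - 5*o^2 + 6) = -8*o^6 + 10*o^5 - 5*o^4 + 11*o^3 + 9*o - 6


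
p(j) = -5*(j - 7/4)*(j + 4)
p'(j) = -10*j - 45/4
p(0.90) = 20.82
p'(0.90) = -20.25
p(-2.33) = 34.07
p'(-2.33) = 12.05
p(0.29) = 31.32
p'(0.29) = -14.15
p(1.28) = 12.41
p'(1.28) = -24.05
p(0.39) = 29.85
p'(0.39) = -15.15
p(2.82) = -36.49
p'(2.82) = -39.45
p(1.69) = 1.71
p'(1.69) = -28.15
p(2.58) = -27.31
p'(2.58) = -37.05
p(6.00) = -212.50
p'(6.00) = -71.25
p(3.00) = -43.75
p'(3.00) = -41.25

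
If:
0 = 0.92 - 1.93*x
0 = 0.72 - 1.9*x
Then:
No Solution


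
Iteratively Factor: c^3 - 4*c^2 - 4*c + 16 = (c - 2)*(c^2 - 2*c - 8) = (c - 4)*(c - 2)*(c + 2)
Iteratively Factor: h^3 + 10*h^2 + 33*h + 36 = (h + 3)*(h^2 + 7*h + 12) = (h + 3)^2*(h + 4)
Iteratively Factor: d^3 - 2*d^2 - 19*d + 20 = (d + 4)*(d^2 - 6*d + 5) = (d - 5)*(d + 4)*(d - 1)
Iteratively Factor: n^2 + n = (n + 1)*(n)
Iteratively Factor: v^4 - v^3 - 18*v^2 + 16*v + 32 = (v + 1)*(v^3 - 2*v^2 - 16*v + 32) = (v - 2)*(v + 1)*(v^2 - 16) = (v - 4)*(v - 2)*(v + 1)*(v + 4)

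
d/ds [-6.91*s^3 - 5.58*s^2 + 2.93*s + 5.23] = -20.73*s^2 - 11.16*s + 2.93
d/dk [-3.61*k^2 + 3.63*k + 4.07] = 3.63 - 7.22*k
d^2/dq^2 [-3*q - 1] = 0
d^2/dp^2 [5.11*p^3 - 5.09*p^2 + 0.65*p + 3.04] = 30.66*p - 10.18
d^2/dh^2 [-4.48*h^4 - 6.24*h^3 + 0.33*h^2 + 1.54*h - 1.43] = -53.76*h^2 - 37.44*h + 0.66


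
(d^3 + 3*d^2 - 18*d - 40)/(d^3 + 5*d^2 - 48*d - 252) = (d^3 + 3*d^2 - 18*d - 40)/(d^3 + 5*d^2 - 48*d - 252)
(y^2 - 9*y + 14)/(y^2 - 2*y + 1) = (y^2 - 9*y + 14)/(y^2 - 2*y + 1)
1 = 1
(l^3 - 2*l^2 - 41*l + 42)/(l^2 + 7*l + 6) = (l^2 - 8*l + 7)/(l + 1)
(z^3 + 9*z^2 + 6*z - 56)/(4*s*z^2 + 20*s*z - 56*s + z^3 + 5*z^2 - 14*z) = (z + 4)/(4*s + z)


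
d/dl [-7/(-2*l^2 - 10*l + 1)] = 14*(-2*l - 5)/(2*l^2 + 10*l - 1)^2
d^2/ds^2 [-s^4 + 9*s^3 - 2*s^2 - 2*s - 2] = -12*s^2 + 54*s - 4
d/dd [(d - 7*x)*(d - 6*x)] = 2*d - 13*x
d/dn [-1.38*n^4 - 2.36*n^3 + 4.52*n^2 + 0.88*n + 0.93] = -5.52*n^3 - 7.08*n^2 + 9.04*n + 0.88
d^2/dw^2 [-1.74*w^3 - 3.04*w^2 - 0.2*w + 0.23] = -10.44*w - 6.08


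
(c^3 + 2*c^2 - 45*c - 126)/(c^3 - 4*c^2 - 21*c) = (c + 6)/c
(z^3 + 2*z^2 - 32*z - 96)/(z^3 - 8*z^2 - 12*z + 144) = (z + 4)/(z - 6)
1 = 1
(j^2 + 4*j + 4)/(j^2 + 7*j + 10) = (j + 2)/(j + 5)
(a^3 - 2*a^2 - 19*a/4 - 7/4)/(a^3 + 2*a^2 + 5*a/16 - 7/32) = 8*(2*a^2 - 5*a - 7)/(16*a^2 + 24*a - 7)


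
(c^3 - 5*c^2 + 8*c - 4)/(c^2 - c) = c - 4 + 4/c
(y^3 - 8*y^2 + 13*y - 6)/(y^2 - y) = y - 7 + 6/y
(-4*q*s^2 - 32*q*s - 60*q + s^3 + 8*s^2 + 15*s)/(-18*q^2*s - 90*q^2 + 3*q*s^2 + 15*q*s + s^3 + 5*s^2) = (4*q*s + 12*q - s^2 - 3*s)/(18*q^2 - 3*q*s - s^2)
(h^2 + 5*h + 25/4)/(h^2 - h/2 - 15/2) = (h + 5/2)/(h - 3)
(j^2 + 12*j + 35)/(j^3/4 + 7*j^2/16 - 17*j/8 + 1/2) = 16*(j^2 + 12*j + 35)/(4*j^3 + 7*j^2 - 34*j + 8)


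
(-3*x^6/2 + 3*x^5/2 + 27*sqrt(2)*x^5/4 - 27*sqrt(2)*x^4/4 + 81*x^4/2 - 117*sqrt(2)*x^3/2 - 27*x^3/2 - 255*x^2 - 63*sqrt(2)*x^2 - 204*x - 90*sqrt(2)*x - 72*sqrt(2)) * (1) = -3*x^6/2 + 3*x^5/2 + 27*sqrt(2)*x^5/4 - 27*sqrt(2)*x^4/4 + 81*x^4/2 - 117*sqrt(2)*x^3/2 - 27*x^3/2 - 255*x^2 - 63*sqrt(2)*x^2 - 204*x - 90*sqrt(2)*x - 72*sqrt(2)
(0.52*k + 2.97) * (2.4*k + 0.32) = 1.248*k^2 + 7.2944*k + 0.9504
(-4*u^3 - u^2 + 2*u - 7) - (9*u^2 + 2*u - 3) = -4*u^3 - 10*u^2 - 4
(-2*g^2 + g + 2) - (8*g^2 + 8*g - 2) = -10*g^2 - 7*g + 4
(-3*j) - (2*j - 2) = 2 - 5*j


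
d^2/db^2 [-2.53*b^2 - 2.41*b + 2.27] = -5.06000000000000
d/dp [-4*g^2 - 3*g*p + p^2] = -3*g + 2*p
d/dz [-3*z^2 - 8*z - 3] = -6*z - 8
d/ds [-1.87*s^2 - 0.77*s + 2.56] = -3.74*s - 0.77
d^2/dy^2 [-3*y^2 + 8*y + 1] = -6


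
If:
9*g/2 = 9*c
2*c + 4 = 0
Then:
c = -2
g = -4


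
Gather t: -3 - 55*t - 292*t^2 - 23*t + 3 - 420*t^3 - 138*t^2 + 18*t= -420*t^3 - 430*t^2 - 60*t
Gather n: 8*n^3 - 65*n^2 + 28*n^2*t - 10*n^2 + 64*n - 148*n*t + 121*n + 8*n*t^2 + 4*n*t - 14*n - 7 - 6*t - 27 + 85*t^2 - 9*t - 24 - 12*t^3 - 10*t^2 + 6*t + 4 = 8*n^3 + n^2*(28*t - 75) + n*(8*t^2 - 144*t + 171) - 12*t^3 + 75*t^2 - 9*t - 54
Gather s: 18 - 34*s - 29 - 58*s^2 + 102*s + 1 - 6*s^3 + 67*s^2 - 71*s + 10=-6*s^3 + 9*s^2 - 3*s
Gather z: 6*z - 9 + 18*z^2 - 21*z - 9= 18*z^2 - 15*z - 18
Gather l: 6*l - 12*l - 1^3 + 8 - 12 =-6*l - 5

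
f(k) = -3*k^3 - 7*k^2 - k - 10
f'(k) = -9*k^2 - 14*k - 1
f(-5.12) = 214.27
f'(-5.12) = -165.25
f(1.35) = -31.49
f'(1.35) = -36.30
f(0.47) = -12.33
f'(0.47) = -9.57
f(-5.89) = 366.05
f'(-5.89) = -230.77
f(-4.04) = 77.61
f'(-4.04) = -91.33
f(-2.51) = -4.15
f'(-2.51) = -22.56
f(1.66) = -44.67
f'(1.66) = -49.04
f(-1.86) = -13.05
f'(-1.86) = -6.10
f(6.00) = -916.00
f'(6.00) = -409.00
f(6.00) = -916.00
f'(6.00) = -409.00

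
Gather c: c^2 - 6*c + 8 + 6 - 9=c^2 - 6*c + 5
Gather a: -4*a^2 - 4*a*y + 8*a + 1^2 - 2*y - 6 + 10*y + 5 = -4*a^2 + a*(8 - 4*y) + 8*y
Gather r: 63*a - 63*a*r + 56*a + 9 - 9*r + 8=119*a + r*(-63*a - 9) + 17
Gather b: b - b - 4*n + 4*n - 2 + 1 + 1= 0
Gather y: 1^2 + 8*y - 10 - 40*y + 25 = 16 - 32*y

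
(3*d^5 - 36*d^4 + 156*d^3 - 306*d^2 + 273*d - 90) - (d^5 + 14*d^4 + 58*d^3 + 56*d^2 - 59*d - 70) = 2*d^5 - 50*d^4 + 98*d^3 - 362*d^2 + 332*d - 20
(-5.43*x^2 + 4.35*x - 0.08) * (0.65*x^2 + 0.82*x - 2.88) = -3.5295*x^4 - 1.6251*x^3 + 19.1534*x^2 - 12.5936*x + 0.2304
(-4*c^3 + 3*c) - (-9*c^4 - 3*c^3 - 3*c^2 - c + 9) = 9*c^4 - c^3 + 3*c^2 + 4*c - 9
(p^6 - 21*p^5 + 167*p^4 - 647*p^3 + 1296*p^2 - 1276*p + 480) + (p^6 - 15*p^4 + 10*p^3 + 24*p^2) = 2*p^6 - 21*p^5 + 152*p^4 - 637*p^3 + 1320*p^2 - 1276*p + 480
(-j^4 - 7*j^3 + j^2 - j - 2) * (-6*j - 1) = 6*j^5 + 43*j^4 + j^3 + 5*j^2 + 13*j + 2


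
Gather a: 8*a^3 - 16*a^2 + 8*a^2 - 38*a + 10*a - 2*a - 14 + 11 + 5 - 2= 8*a^3 - 8*a^2 - 30*a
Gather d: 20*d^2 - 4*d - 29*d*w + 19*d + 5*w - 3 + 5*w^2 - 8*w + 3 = 20*d^2 + d*(15 - 29*w) + 5*w^2 - 3*w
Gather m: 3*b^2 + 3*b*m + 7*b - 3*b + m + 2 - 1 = 3*b^2 + 4*b + m*(3*b + 1) + 1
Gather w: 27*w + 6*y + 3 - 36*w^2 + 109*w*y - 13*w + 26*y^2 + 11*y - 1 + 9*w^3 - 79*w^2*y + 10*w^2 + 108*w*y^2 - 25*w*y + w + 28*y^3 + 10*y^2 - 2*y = 9*w^3 + w^2*(-79*y - 26) + w*(108*y^2 + 84*y + 15) + 28*y^3 + 36*y^2 + 15*y + 2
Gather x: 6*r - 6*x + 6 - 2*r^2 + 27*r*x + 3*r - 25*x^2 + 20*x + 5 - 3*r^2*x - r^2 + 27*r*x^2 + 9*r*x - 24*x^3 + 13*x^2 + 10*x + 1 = -3*r^2 + 9*r - 24*x^3 + x^2*(27*r - 12) + x*(-3*r^2 + 36*r + 24) + 12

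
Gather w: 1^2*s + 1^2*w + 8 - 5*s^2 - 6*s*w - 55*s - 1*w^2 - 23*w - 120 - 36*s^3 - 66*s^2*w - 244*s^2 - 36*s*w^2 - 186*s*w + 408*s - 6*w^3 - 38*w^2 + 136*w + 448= -36*s^3 - 249*s^2 + 354*s - 6*w^3 + w^2*(-36*s - 39) + w*(-66*s^2 - 192*s + 114) + 336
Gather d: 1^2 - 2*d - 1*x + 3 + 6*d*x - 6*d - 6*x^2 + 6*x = d*(6*x - 8) - 6*x^2 + 5*x + 4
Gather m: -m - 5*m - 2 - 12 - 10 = -6*m - 24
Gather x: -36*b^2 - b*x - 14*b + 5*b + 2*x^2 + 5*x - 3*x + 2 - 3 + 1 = -36*b^2 - 9*b + 2*x^2 + x*(2 - b)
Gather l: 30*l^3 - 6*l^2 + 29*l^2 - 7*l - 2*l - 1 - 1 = 30*l^3 + 23*l^2 - 9*l - 2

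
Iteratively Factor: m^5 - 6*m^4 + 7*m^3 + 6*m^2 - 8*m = (m + 1)*(m^4 - 7*m^3 + 14*m^2 - 8*m) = (m - 2)*(m + 1)*(m^3 - 5*m^2 + 4*m) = m*(m - 2)*(m + 1)*(m^2 - 5*m + 4) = m*(m - 2)*(m - 1)*(m + 1)*(m - 4)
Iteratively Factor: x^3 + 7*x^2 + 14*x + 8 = (x + 4)*(x^2 + 3*x + 2) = (x + 2)*(x + 4)*(x + 1)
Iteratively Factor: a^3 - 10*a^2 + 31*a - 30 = (a - 5)*(a^2 - 5*a + 6) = (a - 5)*(a - 2)*(a - 3)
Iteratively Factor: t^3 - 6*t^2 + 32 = (t + 2)*(t^2 - 8*t + 16) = (t - 4)*(t + 2)*(t - 4)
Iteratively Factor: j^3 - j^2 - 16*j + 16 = (j + 4)*(j^2 - 5*j + 4) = (j - 4)*(j + 4)*(j - 1)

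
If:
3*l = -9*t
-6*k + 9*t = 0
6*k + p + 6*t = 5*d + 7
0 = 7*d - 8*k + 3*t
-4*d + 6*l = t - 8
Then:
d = 72/169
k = 84/169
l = -168/169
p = 703/169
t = 56/169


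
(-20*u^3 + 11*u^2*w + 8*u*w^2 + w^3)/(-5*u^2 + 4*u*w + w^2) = 4*u + w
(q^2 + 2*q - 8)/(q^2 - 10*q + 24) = (q^2 + 2*q - 8)/(q^2 - 10*q + 24)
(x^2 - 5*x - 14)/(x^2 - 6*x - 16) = (x - 7)/(x - 8)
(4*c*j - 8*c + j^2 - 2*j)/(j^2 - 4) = (4*c + j)/(j + 2)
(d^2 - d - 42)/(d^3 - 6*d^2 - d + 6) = (d^2 - d - 42)/(d^3 - 6*d^2 - d + 6)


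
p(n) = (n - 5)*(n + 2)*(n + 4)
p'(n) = (n - 5)*(n + 2) + (n - 5)*(n + 4) + (n + 2)*(n + 4)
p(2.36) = -73.21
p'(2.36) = -0.57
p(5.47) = 33.25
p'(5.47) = 78.70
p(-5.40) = -49.50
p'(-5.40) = 54.68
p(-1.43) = -9.42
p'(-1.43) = -18.73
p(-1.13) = -15.31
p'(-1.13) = -20.43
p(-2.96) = 7.95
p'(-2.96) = -1.64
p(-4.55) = -13.39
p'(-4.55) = 31.01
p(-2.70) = 7.01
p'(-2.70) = -5.53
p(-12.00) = -1360.00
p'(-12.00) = 386.00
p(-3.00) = 8.00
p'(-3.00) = -1.00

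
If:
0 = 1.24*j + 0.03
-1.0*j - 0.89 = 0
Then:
No Solution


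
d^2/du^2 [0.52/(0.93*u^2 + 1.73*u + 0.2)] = (-0.899496*u^2 - 1.673256*u + 0.52*(1.86*u + 1.73)*(3.72*u + 3.46) - 0.19344)/(0.93*u^2 + 1.73*u + 0.2)^3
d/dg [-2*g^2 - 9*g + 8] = -4*g - 9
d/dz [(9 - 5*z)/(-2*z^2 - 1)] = (-10*z^2 + 36*z + 5)/(4*z^4 + 4*z^2 + 1)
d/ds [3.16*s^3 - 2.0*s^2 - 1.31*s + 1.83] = 9.48*s^2 - 4.0*s - 1.31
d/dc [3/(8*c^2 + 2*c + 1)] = 6*(-8*c - 1)/(8*c^2 + 2*c + 1)^2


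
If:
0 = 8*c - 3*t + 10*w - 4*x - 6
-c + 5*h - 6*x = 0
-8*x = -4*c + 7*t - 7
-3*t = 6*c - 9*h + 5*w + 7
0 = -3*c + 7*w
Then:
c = 16387/17862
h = 29477/17862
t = 379/2977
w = 2341/5954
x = 21833/17862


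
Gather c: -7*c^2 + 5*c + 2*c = -7*c^2 + 7*c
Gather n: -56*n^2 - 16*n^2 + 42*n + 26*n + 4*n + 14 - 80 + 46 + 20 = -72*n^2 + 72*n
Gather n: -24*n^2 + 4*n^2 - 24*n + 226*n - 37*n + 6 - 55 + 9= -20*n^2 + 165*n - 40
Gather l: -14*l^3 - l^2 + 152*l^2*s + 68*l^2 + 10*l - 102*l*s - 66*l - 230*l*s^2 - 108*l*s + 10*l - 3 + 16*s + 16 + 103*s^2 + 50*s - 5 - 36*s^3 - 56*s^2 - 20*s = -14*l^3 + l^2*(152*s + 67) + l*(-230*s^2 - 210*s - 46) - 36*s^3 + 47*s^2 + 46*s + 8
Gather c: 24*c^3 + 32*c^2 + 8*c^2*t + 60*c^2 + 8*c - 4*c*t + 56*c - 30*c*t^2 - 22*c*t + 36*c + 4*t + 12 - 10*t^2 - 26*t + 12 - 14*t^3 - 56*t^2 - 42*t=24*c^3 + c^2*(8*t + 92) + c*(-30*t^2 - 26*t + 100) - 14*t^3 - 66*t^2 - 64*t + 24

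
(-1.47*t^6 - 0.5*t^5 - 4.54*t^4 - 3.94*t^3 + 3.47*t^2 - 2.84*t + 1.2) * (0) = 0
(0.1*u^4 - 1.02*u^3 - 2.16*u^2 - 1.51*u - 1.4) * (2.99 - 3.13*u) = -0.313*u^5 + 3.4916*u^4 + 3.711*u^3 - 1.7321*u^2 - 0.1329*u - 4.186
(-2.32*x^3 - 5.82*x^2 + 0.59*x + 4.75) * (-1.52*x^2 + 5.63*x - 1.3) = 3.5264*x^5 - 4.2152*x^4 - 30.6474*x^3 + 3.6677*x^2 + 25.9755*x - 6.175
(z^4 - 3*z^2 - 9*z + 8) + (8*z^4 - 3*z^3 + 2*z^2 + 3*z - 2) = 9*z^4 - 3*z^3 - z^2 - 6*z + 6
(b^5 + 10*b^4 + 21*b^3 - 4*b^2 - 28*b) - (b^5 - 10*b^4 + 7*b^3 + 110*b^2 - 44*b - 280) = 20*b^4 + 14*b^3 - 114*b^2 + 16*b + 280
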